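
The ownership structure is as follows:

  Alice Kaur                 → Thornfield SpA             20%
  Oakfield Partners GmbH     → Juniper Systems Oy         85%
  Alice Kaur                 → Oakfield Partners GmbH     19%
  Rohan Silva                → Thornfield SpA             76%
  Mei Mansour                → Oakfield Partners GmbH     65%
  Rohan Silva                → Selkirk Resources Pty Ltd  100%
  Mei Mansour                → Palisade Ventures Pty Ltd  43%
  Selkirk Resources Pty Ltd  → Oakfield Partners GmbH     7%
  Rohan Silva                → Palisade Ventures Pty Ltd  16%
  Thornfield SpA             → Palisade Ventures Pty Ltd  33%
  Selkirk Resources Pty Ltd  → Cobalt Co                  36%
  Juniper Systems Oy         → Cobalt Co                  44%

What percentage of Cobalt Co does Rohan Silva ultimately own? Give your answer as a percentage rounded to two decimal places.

Rohan reaches Cobalt along 2 paths.
Via Selkirk → Oakfield → Juniper: 100% × 7% × 85% × 44% = 2.618%.
Via Selkirk: 100% × 36% = 36%.
Total: 2.618% + 36% = 38.618%.
Rounded: 38.62%.

38.62%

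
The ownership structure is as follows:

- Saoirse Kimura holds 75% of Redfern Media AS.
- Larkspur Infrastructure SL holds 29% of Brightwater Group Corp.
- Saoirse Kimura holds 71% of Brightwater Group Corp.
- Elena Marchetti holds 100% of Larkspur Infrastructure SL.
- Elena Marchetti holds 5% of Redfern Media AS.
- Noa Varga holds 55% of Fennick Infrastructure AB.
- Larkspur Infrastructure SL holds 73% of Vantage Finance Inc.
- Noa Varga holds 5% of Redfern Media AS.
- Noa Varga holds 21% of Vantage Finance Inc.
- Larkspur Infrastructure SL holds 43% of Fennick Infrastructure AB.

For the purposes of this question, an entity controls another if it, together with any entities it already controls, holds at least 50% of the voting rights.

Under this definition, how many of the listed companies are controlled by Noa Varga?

Noa holds 55% of Fennick, so Noa controls Fennick.
No other company's threshold is met.
Noa controls 1 company.

1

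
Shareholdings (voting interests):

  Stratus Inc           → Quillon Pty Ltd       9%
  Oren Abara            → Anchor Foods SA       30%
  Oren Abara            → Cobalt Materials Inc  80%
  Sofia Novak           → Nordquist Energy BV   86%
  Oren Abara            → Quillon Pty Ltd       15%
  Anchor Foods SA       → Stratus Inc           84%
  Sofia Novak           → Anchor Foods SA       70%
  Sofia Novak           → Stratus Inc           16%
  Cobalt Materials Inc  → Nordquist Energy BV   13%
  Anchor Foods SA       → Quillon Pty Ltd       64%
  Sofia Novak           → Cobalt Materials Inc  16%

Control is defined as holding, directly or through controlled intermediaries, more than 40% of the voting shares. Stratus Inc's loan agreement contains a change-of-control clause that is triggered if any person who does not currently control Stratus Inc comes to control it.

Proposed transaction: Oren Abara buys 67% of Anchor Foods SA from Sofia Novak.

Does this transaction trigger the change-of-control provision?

Yes

The purchase adds only to Oren's holdings (Sofia's stake shrinks), so Oren is the only person who could newly come to control Stratus.
Oren holds 80% of Cobalt, so Oren controls Cobalt.
Neither Oren nor any entity Oren controls holds any voting interest in Stratus.
So before the transaction, Oren does not control Stratus.
After the purchase, Oren's direct stake in Anchor rises to 30% + 67% = 97%, and Sofia's stake falls to 3%.
Oren holds 97% of Anchor, so Oren controls Anchor.
Anchor holds 84% of Stratus, so Oren controls Stratus.
Oren did not control Stratus before and does after, so the clause is triggered.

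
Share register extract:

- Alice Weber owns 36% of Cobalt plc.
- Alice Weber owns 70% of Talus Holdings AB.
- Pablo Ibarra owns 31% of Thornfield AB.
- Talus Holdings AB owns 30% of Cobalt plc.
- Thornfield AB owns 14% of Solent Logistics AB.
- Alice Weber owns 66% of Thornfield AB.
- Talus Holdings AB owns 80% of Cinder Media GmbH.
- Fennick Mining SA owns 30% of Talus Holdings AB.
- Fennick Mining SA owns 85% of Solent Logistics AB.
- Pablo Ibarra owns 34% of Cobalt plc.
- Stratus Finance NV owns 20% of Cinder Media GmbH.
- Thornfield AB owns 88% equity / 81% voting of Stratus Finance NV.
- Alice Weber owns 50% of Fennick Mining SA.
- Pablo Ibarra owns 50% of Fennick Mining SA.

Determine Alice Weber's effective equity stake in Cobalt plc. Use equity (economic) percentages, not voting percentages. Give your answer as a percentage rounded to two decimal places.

Alice reaches Cobalt along 3 paths.
Direct stake: 36% = 36%.
Via Talus: 70% × 30% = 21%.
Via Fennick → Talus: 50% × 30% × 30% = 4.5%.
Total: 36% + 21% + 4.5% = 61.5%.
Rounded: 61.50%.

61.50%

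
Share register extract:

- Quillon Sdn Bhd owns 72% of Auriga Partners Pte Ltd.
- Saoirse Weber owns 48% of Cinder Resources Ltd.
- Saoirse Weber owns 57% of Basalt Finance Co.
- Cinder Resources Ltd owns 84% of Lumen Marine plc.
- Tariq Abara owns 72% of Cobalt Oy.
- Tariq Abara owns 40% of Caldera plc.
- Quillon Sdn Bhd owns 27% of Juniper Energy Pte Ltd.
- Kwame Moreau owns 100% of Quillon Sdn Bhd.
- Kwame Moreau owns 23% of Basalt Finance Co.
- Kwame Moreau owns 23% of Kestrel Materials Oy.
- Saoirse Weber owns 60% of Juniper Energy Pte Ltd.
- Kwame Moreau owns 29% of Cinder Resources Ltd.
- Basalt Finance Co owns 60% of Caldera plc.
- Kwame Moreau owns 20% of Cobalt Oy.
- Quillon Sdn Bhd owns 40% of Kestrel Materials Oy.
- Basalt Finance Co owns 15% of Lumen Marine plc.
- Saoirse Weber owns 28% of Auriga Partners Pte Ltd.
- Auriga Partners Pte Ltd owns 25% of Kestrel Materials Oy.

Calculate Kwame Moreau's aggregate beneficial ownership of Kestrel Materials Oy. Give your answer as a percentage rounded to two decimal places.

81.00%

Kwame reaches Kestrel along 3 paths.
Via Quillon: 100% × 40% = 40%.
Via Quillon → Auriga: 100% × 72% × 25% = 18%.
Direct stake: 23% = 23%.
Total: 40% + 18% + 23% = 81%.
Rounded: 81.00%.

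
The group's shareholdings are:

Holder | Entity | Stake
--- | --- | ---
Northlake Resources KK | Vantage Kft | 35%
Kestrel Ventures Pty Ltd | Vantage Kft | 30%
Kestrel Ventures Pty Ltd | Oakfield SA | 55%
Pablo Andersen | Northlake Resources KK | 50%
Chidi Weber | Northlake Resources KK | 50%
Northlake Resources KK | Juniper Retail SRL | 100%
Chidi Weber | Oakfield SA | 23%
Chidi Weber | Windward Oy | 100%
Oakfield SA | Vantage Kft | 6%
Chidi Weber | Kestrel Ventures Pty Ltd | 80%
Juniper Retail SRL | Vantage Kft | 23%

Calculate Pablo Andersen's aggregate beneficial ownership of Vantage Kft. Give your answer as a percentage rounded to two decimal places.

Pablo reaches Vantage along 2 paths.
Via Northlake: 50% × 35% = 17.5%.
Via Northlake → Juniper: 50% × 100% × 23% = 11.5%.
Total: 17.5% + 11.5% = 29%.
Rounded: 29.00%.

29.00%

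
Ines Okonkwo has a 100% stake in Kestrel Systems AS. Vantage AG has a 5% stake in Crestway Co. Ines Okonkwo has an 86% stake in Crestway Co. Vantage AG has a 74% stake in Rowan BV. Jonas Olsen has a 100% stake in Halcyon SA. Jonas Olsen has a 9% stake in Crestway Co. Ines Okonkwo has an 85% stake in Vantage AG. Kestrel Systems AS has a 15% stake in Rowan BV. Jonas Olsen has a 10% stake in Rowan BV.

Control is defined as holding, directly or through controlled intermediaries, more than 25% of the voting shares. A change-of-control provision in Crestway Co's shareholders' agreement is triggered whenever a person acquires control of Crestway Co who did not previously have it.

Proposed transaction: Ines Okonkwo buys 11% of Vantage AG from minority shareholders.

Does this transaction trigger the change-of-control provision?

No

The purchase changes only Ines's holdings, so Ines is the only person who could newly come to control Crestway.
Ines holds 85% of Vantage, so Ines controls Vantage.
Ines and Vantage together hold 86% + 5% = 91% of Crestway, so Ines controls Crestway.
So Ines already controls Crestway before the transaction.
After the purchase, Ines's direct stake in Vantage rises to 85% + 11% = 96%.
Ines controlled Crestway already, so this is not a new person acquiring control; every other person's position is unchanged or reduced.
No new person acquires control, so the clause is not triggered.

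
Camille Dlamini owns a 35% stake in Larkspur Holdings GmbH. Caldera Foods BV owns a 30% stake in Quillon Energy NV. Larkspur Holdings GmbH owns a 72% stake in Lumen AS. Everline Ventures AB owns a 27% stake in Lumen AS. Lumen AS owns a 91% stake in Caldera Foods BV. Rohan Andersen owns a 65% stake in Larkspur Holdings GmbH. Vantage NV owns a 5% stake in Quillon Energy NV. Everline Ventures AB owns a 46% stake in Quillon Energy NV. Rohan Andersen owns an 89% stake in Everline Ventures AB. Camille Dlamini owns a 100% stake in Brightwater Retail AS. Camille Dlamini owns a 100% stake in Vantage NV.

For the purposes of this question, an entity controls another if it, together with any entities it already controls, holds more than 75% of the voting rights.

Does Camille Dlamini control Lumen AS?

No

Camille holds 100% of Vantage, so Camille controls Vantage.
Camille holds 100% of Brightwater, so Camille controls Brightwater.
Neither Camille nor any entity Camille controls holds any voting interest in Lumen.
So Camille does not control Lumen.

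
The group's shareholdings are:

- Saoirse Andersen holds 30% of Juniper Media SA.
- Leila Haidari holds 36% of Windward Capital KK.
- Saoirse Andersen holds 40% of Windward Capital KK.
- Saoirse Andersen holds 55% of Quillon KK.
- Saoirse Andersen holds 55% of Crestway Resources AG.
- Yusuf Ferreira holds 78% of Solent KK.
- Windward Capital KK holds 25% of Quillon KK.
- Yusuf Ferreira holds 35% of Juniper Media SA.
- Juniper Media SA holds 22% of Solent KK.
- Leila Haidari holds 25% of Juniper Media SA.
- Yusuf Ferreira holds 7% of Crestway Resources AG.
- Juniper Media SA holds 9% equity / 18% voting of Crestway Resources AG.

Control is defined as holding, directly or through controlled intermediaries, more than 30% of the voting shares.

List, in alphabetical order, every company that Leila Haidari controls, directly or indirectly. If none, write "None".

Leila holds 36% of Windward, so Leila controls Windward.
No other company's threshold is met.

Windward Capital KK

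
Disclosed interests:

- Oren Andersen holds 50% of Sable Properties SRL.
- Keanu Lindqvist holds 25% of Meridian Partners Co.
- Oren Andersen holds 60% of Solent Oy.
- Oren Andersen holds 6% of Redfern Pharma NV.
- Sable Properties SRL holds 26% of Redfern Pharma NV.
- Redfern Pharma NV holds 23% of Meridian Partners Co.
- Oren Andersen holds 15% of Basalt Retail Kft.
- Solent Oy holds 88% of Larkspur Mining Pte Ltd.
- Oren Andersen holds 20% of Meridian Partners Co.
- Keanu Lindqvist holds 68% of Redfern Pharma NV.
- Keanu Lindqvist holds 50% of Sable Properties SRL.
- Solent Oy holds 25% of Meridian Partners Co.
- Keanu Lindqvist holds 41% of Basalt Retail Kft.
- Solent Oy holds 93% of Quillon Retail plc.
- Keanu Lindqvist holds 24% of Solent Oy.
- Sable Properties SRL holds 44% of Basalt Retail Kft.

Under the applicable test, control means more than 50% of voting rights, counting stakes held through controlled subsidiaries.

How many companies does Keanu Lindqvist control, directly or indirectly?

1

Keanu holds 68% of Redfern, so Keanu controls Redfern.
No other company's threshold is met.
Keanu controls 1 company.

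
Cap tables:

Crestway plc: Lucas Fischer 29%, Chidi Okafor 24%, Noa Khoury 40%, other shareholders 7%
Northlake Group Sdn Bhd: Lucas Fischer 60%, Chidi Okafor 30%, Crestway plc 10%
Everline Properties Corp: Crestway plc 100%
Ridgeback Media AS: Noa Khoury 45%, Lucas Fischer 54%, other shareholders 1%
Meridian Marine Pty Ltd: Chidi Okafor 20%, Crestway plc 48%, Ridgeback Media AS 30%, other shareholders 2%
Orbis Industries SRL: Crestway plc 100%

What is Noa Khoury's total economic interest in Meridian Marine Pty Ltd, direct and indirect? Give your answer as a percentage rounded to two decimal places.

Noa reaches Meridian along 2 paths.
Via Crestway: 40% × 48% = 19.2%.
Via Ridgeback: 45% × 30% = 13.5%.
Total: 19.2% + 13.5% = 32.7%.
Rounded: 32.70%.

32.70%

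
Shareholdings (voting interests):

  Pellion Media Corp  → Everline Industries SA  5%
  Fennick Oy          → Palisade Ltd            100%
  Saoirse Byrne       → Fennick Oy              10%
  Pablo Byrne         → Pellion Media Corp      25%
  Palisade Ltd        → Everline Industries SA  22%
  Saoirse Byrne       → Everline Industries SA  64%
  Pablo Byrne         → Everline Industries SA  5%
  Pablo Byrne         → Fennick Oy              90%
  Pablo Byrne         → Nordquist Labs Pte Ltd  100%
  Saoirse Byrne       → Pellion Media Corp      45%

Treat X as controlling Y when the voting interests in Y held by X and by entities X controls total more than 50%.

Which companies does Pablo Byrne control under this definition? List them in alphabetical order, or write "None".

Pablo holds 90% of Fennick, so Pablo controls Fennick.
Pablo holds 100% of Nordquist, so Pablo controls Nordquist.
Fennick holds 100% of Palisade, so Pablo controls Palisade.
No other company's threshold is met.

Fennick Oy, Nordquist Labs Pte Ltd, Palisade Ltd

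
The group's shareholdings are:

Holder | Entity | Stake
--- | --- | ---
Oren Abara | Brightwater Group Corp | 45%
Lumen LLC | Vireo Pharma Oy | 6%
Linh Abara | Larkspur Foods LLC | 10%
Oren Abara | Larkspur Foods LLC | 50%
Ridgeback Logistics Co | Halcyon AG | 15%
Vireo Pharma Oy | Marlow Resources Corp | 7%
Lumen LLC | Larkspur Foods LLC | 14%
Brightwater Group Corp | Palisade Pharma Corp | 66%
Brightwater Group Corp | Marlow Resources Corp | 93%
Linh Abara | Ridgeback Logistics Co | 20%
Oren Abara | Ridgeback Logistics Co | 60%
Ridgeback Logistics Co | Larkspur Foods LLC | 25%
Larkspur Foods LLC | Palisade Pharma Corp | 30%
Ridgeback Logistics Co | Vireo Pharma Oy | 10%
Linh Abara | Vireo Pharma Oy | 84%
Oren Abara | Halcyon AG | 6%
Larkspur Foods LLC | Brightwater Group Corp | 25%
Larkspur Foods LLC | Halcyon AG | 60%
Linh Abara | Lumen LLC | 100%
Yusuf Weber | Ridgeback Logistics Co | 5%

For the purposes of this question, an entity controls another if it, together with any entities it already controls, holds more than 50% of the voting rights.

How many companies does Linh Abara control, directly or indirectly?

2

Linh holds 100% of Lumen, so Linh controls Lumen.
Lumen and Linh together hold 6% + 84% = 90% of Vireo, so Linh controls Vireo.
No other company's threshold is met.
Linh controls 2 companies.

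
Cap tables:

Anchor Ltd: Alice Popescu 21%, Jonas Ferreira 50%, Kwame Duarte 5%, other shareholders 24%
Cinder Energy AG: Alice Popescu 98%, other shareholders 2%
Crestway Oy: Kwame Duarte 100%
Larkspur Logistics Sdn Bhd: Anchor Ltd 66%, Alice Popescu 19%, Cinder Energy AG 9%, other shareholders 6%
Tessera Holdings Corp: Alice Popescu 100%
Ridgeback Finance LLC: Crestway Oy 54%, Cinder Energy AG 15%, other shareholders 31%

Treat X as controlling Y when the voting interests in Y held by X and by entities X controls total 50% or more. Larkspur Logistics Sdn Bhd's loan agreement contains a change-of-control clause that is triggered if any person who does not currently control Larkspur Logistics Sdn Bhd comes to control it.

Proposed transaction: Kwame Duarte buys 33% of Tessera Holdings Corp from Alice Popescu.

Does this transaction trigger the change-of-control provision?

The purchase adds only to Kwame's holdings (Alice's stake shrinks), so Kwame is the only person who could newly come to control Larkspur.
Kwame holds 100% of Crestway, so Kwame controls Crestway.
Crestway holds 54% of Ridgeback, so Kwame controls Ridgeback.
Neither Kwame nor any entity Kwame controls holds any voting interest in Larkspur.
So before the transaction, Kwame does not control Larkspur.
After the purchase, Kwame holds 33% of Tessera directly, and Alice's stake falls to 67%.
Kwame's side now holds 33% of Tessera, not ≥ 50%, so Kwame still does not control Tessera.
After the transaction, neither Kwame nor any entity Kwame controls holds a voting interest in Larkspur, so Kwame still does not control it.
No new person acquires control, so the clause is not triggered.

No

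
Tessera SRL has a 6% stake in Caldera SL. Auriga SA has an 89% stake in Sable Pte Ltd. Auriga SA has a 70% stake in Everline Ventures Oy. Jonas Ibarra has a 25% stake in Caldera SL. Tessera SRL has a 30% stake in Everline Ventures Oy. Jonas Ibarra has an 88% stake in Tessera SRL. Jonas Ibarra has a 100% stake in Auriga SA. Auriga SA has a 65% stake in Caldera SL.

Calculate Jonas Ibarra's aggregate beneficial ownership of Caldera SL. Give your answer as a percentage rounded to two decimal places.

Jonas reaches Caldera along 3 paths.
Via Auriga: 100% × 65% = 65%.
Direct stake: 25% = 25%.
Via Tessera: 88% × 6% = 5.28%.
Total: 65% + 25% + 5.28% = 95.28%.

95.28%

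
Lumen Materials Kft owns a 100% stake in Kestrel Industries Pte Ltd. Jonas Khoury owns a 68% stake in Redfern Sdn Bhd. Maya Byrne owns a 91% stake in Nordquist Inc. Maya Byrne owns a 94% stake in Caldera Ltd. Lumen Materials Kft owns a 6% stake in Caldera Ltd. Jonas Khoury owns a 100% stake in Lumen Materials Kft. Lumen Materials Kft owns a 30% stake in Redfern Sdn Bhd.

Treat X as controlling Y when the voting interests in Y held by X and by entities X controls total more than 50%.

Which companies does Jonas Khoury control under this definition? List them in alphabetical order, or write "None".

Kestrel Industries Pte Ltd, Lumen Materials Kft, Redfern Sdn Bhd

Jonas holds 100% of Lumen, so Jonas controls Lumen.
Lumen and Jonas together hold 30% + 68% = 98% of Redfern, so Jonas controls Redfern.
Lumen holds 100% of Kestrel, so Jonas controls Kestrel.
No other company's threshold is met.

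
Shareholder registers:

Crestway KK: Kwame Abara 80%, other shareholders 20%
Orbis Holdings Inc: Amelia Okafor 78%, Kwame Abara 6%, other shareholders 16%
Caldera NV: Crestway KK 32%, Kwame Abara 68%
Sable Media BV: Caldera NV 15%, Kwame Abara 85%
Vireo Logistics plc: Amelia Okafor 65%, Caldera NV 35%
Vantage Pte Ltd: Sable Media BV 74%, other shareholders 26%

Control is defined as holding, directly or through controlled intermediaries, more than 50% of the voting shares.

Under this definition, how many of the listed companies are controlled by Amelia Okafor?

Amelia holds 78% of Orbis, so Amelia controls Orbis.
Amelia holds 65% of Vireo, so Amelia controls Vireo.
No other company's threshold is met.
Amelia controls 2 companies.

2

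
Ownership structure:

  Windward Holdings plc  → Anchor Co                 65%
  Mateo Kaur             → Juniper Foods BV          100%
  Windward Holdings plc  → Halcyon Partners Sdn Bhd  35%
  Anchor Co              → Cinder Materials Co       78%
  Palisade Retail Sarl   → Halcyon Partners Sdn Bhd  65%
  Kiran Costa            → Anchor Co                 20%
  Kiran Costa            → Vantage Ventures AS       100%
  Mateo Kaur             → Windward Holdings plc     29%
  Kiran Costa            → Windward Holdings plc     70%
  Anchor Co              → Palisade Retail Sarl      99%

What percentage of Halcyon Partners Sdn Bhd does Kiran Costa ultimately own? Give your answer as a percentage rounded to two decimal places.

Kiran reaches Halcyon along 3 paths.
Via Windward: 70% × 35% = 24.5%.
Via Windward → Anchor → Palisade: 70% × 65% × 99% × 65% = 29.27925%.
Via Anchor → Palisade: 20% × 99% × 65% = 12.87%.
Total: 24.5% + 29.27925% + 12.87% = 66.64925%.
Rounded: 66.65%.

66.65%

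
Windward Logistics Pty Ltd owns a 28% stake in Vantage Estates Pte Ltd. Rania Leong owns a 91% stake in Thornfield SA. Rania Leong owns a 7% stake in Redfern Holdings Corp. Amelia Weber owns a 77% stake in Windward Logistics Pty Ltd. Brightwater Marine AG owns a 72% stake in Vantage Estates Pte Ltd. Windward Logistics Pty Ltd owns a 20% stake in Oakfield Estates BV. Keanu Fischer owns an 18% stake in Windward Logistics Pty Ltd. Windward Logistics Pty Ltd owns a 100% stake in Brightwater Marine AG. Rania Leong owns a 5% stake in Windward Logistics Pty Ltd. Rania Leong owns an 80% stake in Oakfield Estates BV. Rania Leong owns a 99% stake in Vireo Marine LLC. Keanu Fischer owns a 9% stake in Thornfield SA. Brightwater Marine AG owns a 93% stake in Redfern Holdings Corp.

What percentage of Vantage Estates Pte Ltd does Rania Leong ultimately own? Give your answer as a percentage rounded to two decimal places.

Rania reaches Vantage along 2 paths.
Via Windward → Brightwater: 5% × 100% × 72% = 3.6%.
Via Windward: 5% × 28% = 1.4%.
Total: 3.6% + 1.4% = 5%.
Rounded: 5.00%.

5.00%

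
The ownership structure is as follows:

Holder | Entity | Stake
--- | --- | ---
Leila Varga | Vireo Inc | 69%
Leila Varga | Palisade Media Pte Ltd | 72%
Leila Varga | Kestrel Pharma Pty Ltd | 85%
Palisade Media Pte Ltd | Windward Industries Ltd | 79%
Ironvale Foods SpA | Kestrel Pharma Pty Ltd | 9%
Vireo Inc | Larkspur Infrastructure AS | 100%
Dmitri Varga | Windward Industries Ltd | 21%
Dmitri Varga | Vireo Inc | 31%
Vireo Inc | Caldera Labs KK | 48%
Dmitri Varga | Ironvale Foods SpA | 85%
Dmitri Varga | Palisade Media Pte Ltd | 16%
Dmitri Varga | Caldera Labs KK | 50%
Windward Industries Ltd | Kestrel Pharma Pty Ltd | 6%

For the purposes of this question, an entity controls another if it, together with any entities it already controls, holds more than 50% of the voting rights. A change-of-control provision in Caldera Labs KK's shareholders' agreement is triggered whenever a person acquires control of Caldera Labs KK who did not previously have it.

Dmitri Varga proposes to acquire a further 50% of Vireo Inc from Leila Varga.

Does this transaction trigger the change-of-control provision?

Yes

The purchase adds only to Dmitri's holdings (Leila's stake shrinks), so Dmitri is the only person who could newly come to control Caldera.
Dmitri holds 85% of Ironvale, so Dmitri controls Ironvale.
In Caldera, Dmitri's side holds only 50%, not > 50%.
So before the transaction, Dmitri does not control Caldera.
After the purchase, Dmitri's direct stake in Vireo rises to 31% + 50% = 81%, and Leila's stake falls to 19%.
Dmitri holds 81% of Vireo, so Dmitri controls Vireo.
Vireo and Dmitri together hold 48% + 50% = 98% of Caldera, so Dmitri controls Caldera.
Dmitri did not control Caldera before and does after, so the clause is triggered.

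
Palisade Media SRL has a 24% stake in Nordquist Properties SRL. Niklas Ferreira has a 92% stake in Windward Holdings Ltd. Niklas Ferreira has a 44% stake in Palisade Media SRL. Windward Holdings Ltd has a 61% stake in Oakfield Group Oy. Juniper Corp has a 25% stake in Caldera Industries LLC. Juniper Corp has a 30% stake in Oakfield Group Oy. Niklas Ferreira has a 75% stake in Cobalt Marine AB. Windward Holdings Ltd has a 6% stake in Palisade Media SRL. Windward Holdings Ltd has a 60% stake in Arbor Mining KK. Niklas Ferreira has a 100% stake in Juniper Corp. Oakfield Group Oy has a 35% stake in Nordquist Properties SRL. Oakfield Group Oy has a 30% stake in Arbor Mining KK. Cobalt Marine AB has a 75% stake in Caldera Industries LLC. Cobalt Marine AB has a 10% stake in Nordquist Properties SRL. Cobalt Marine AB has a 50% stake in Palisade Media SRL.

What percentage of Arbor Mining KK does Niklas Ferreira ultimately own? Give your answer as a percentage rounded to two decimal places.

81.04%

Niklas reaches Arbor along 3 paths.
Via Juniper → Oakfield: 100% × 30% × 30% = 9%.
Via Windward → Oakfield: 92% × 61% × 30% = 16.836%.
Via Windward: 92% × 60% = 55.2%.
Total: 9% + 16.836% + 55.2% = 81.036%.
Rounded: 81.04%.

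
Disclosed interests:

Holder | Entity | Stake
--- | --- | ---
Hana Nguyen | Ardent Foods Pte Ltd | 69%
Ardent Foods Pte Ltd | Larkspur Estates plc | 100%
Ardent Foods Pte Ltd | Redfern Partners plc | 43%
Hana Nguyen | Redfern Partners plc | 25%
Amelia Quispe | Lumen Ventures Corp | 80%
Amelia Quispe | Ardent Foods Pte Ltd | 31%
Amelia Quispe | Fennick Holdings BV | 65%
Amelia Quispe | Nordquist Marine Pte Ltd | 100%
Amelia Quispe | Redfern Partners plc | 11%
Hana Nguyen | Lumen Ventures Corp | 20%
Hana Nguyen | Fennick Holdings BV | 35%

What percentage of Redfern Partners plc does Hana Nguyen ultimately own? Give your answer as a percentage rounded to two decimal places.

54.67%

Hana reaches Redfern along 2 paths.
Via Ardent: 69% × 43% = 29.67%.
Direct stake: 25% = 25%.
Total: 29.67% + 25% = 54.67%.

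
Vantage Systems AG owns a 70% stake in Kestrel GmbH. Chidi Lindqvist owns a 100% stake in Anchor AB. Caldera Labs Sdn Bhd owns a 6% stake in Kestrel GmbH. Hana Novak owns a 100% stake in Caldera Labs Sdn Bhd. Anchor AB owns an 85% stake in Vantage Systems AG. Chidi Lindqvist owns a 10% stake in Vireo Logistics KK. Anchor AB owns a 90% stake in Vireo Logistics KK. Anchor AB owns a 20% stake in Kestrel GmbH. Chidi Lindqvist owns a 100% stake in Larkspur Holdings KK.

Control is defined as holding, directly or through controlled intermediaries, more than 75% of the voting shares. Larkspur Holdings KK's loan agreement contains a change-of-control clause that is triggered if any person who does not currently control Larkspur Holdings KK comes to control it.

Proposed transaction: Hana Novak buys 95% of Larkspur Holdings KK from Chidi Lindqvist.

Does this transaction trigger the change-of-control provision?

Yes

The purchase adds only to Hana's holdings (Chidi's stake shrinks), so Hana is the only person who could newly come to control Larkspur.
Hana holds 100% of Caldera, so Hana controls Caldera.
Neither Hana nor any entity Hana controls holds any voting interest in Larkspur.
So before the transaction, Hana does not control Larkspur.
After the purchase, Hana holds 95% of Larkspur directly, and Chidi's stake falls to 5%.
Hana holds 95% of Larkspur, so Hana controls Larkspur.
Hana did not control Larkspur before and does after, so the clause is triggered.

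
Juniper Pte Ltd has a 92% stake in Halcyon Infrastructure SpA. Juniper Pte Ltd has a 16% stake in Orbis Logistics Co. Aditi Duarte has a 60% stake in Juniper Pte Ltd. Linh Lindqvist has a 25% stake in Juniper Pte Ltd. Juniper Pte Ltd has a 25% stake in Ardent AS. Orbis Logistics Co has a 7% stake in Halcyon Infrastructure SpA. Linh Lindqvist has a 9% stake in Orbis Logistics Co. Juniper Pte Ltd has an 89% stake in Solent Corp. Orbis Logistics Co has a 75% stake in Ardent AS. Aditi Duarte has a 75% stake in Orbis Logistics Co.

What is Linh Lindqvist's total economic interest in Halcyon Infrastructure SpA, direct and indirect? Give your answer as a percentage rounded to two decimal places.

23.91%

Linh reaches Halcyon along 3 paths.
Via Juniper → Orbis: 25% × 16% × 7% = 0.28%.
Via Orbis: 9% × 7% = 0.63%.
Via Juniper: 25% × 92% = 23%.
Total: 0.28% + 0.63% + 23% = 23.91%.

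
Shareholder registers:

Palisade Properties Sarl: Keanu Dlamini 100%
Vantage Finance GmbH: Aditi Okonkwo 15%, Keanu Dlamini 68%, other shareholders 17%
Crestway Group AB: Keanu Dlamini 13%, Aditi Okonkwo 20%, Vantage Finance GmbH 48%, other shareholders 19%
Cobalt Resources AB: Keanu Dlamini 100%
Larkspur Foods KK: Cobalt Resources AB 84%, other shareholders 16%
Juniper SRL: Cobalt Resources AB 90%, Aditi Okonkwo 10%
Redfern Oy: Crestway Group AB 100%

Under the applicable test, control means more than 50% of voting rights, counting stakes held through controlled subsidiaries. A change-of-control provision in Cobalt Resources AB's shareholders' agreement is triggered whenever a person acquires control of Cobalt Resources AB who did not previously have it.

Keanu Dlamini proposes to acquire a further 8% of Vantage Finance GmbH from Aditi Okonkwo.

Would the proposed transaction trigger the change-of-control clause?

The purchase adds only to Keanu's holdings (Aditi's stake shrinks), so Keanu is the only person who could newly come to control Cobalt.
Keanu holds 100% of Cobalt, so Keanu controls Cobalt.
So Keanu already controls Cobalt before the transaction.
After the purchase, Keanu's direct stake in Vantage rises to 68% + 8% = 76%, and Aditi's stake falls to 7%.
Keanu controlled Cobalt already, so this is not a new person acquiring control; every other person's position is unchanged or reduced.
No new person acquires control, so the clause is not triggered.

No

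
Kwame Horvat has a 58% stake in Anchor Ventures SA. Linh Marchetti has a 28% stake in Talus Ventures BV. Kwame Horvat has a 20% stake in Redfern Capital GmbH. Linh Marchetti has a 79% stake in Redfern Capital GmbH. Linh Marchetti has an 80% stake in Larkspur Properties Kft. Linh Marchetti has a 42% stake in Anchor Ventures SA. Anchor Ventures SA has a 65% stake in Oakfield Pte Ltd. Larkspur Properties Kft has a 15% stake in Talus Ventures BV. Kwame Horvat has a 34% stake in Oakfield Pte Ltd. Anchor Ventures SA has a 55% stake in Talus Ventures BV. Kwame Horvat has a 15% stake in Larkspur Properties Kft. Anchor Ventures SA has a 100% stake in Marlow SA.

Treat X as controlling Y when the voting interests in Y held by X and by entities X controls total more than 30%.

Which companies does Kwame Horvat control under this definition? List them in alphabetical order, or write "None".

Anchor Ventures SA, Marlow SA, Oakfield Pte Ltd, Talus Ventures BV

Kwame holds 58% of Anchor, so Kwame controls Anchor.
Anchor and Kwame together hold 65% + 34% = 99% of Oakfield, so Kwame controls Oakfield.
Anchor holds 100% of Marlow, so Kwame controls Marlow.
Anchor holds 55% of Talus, so Kwame controls Talus.
No other company's threshold is met.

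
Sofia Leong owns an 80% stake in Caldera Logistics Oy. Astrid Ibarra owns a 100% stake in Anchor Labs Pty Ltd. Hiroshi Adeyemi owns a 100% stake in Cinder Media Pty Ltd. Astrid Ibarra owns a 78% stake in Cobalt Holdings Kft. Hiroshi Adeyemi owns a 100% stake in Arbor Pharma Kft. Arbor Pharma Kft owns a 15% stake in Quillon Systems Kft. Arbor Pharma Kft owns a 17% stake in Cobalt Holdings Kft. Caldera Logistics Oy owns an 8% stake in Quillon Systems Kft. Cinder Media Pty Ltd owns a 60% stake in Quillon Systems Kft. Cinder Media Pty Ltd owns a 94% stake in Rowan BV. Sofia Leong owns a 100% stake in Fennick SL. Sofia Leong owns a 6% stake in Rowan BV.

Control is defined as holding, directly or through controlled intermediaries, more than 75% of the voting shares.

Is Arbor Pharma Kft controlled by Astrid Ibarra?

No

Astrid holds 100% of Anchor, so Astrid controls Anchor.
Astrid holds 78% of Cobalt, so Astrid controls Cobalt.
Neither Astrid nor any entity Astrid controls holds any voting interest in Arbor.
So Astrid does not control Arbor.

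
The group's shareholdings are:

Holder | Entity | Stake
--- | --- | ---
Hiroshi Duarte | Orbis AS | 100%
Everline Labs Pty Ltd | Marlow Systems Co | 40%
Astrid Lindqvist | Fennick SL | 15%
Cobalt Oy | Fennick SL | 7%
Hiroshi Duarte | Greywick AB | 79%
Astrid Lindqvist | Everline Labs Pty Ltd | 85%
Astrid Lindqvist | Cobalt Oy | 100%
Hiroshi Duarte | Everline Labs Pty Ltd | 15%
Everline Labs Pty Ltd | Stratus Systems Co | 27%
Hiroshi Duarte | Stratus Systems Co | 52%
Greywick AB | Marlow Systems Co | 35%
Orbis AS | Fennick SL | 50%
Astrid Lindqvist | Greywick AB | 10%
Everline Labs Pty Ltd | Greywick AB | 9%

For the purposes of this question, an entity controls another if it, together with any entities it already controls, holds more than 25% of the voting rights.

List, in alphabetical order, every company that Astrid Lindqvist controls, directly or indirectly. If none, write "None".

Astrid holds 85% of Everline, so Astrid controls Everline.
Astrid holds 100% of Cobalt, so Astrid controls Cobalt.
Everline holds 40% of Marlow, so Astrid controls Marlow.
Everline holds 27% of Stratus, so Astrid controls Stratus.
No other company's threshold is met.

Cobalt Oy, Everline Labs Pty Ltd, Marlow Systems Co, Stratus Systems Co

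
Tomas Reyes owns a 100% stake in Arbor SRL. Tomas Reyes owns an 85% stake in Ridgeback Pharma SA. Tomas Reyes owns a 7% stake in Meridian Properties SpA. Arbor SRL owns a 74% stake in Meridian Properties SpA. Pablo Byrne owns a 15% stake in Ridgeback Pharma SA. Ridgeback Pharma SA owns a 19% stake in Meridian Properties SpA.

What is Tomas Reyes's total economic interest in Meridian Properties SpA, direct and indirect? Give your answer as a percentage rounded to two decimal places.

Tomas reaches Meridian along 3 paths.
Via Ridgeback: 85% × 19% = 16.15%.
Via Arbor: 100% × 74% = 74%.
Direct stake: 7% = 7%.
Total: 16.15% + 74% + 7% = 97.15%.

97.15%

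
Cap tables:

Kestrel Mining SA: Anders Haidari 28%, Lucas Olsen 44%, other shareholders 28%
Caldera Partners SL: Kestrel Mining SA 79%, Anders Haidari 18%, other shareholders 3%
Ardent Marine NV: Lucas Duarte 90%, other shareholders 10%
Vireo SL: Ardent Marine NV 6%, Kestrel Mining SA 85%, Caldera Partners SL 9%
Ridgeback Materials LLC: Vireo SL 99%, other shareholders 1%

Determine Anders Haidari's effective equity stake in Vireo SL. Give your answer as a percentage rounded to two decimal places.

27.41%

Anders reaches Vireo along 3 paths.
Via Kestrel: 28% × 85% = 23.8%.
Via Kestrel → Caldera: 28% × 79% × 9% = 1.9908%.
Via Caldera: 18% × 9% = 1.62%.
Total: 23.8% + 1.9908% + 1.62% = 27.4108%.
Rounded: 27.41%.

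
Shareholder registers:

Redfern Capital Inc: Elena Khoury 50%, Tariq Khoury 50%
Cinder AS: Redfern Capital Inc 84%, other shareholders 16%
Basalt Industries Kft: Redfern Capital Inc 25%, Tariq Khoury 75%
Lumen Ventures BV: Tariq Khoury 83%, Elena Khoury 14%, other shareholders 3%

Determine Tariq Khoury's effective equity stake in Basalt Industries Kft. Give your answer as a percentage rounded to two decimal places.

Tariq reaches Basalt along 2 paths.
Via Redfern: 50% × 25% = 12.5%.
Direct stake: 75% = 75%.
Total: 12.5% + 75% = 87.5%.
Rounded: 87.50%.

87.50%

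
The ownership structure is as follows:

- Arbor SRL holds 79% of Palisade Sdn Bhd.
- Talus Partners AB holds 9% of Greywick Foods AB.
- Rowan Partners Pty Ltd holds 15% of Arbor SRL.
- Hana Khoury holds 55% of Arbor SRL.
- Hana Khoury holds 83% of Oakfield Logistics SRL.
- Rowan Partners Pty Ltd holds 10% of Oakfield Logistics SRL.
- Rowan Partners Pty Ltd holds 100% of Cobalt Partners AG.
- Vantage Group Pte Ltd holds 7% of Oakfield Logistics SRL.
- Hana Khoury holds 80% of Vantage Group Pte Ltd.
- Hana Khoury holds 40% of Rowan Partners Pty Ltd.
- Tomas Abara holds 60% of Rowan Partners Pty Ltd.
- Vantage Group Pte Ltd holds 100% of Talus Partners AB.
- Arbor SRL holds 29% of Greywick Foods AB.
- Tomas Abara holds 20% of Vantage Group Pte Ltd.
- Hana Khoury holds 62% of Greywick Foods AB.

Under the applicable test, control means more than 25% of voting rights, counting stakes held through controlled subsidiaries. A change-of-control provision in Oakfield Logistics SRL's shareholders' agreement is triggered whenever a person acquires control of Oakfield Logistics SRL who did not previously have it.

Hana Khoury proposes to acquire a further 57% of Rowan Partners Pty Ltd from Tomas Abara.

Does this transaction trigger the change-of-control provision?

The purchase adds only to Hana's holdings (Tomas's stake shrinks), so Hana is the only person who could newly come to control Oakfield.
Hana holds 40% of Rowan, so Hana controls Rowan.
Hana holds 80% of Vantage, so Hana controls Vantage.
Rowan and Hana and Vantage together hold 10% + 83% + 7% = 100% of Oakfield, so Hana controls Oakfield.
So Hana already controls Oakfield before the transaction.
After the purchase, Hana's direct stake in Rowan rises to 40% + 57% = 97%, and Tomas's stake falls to 3%.
Hana controlled Oakfield already, so this is not a new person acquiring control; every other person's position is unchanged or reduced.
No new person acquires control, so the clause is not triggered.

No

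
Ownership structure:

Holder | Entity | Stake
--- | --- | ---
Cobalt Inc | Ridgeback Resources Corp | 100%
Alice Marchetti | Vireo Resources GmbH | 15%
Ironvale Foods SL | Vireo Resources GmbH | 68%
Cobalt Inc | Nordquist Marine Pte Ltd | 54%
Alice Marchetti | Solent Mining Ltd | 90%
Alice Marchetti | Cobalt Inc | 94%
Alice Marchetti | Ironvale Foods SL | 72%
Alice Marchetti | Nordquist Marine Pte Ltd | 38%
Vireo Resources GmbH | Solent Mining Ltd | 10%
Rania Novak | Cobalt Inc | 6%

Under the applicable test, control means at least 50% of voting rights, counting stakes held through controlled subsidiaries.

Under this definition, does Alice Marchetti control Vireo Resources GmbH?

Yes

Alice holds 72% of Ironvale, so Alice controls Ironvale.
Alice and Ironvale together hold 15% + 68% = 83% of Vireo, so Alice controls Vireo.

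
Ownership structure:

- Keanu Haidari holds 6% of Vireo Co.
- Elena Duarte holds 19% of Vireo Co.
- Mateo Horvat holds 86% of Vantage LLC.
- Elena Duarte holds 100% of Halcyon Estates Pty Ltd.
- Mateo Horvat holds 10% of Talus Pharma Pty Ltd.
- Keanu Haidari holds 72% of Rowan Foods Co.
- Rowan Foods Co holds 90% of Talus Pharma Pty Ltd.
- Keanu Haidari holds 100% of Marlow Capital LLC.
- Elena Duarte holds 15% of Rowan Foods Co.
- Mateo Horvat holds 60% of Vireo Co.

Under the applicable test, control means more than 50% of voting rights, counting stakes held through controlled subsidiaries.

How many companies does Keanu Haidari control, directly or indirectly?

3

Keanu holds 72% of Rowan, so Keanu controls Rowan.
Keanu holds 100% of Marlow, so Keanu controls Marlow.
Rowan holds 90% of Talus, so Keanu controls Talus.
No other company's threshold is met.
Keanu controls 3 companies.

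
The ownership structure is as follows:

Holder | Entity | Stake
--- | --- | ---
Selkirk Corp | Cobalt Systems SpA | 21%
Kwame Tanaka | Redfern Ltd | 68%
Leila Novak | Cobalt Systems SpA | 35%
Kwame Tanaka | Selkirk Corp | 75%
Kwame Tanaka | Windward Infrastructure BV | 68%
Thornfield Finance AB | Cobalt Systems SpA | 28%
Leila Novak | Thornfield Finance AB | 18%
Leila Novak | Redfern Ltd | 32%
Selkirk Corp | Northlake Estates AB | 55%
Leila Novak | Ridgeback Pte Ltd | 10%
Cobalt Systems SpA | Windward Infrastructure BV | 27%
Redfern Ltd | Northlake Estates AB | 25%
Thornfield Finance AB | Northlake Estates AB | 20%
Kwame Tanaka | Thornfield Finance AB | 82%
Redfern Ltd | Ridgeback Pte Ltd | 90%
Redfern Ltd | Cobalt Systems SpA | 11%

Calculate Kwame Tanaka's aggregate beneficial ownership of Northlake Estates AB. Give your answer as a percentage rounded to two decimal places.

Kwame reaches Northlake along 3 paths.
Via Redfern: 68% × 25% = 17%.
Via Thornfield: 82% × 20% = 16.4%.
Via Selkirk: 75% × 55% = 41.25%.
Total: 17% + 16.4% + 41.25% = 74.65%.

74.65%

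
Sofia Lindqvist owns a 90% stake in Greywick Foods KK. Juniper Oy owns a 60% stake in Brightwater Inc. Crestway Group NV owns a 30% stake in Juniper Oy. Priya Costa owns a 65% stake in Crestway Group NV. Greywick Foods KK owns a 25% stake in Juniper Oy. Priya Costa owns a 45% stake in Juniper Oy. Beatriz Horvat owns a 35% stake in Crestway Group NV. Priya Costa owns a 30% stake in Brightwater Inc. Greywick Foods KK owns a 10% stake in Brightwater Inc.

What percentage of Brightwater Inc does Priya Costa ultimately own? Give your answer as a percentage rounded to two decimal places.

Priya reaches Brightwater along 3 paths.
Via Juniper: 45% × 60% = 27%.
Via Crestway → Juniper: 65% × 30% × 60% = 11.7%.
Direct stake: 30% = 30%.
Total: 27% + 11.7% + 30% = 68.7%.
Rounded: 68.70%.

68.70%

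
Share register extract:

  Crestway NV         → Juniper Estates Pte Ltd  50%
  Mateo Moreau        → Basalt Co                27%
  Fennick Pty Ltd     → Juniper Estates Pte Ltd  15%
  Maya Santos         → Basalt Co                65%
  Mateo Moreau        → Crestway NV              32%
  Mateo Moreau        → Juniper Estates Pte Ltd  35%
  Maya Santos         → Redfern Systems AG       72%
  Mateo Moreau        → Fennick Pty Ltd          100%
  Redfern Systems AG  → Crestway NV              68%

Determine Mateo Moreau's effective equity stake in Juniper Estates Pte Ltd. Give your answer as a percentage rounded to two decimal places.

66.00%

Mateo reaches Juniper along 3 paths.
Direct stake: 35% = 35%.
Via Fennick: 100% × 15% = 15%.
Via Crestway: 32% × 50% = 16%.
Total: 35% + 15% + 16% = 66%.
Rounded: 66.00%.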